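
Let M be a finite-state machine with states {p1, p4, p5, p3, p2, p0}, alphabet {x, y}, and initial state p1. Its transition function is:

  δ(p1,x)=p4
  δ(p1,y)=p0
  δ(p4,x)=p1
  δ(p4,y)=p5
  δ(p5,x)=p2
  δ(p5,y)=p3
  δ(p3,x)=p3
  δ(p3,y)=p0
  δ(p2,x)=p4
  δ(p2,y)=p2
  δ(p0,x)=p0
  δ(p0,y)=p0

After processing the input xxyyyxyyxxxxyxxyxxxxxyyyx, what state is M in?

start at p1
read 'x': p1 → p4
read 'x': p4 → p1
read 'y': p1 → p0
read 'y': p0 → p0
read 'y': p0 → p0
read 'x': p0 → p0
read 'y': p0 → p0
read 'y': p0 → p0
read 'x': p0 → p0
read 'x': p0 → p0
read 'x': p0 → p0
read 'x': p0 → p0
read 'y': p0 → p0
read 'x': p0 → p0
read 'x': p0 → p0
read 'y': p0 → p0
read 'x': p0 → p0
read 'x': p0 → p0
read 'x': p0 → p0
read 'x': p0 → p0
read 'x': p0 → p0
read 'y': p0 → p0
read 'y': p0 → p0
read 'y': p0 → p0
read 'x': p0 → p0

p0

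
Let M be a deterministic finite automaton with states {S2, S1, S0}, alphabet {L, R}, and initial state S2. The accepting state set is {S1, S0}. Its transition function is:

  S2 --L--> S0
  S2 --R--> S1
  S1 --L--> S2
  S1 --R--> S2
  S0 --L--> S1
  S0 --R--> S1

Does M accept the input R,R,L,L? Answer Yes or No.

Trace: S2 -R-> S1 -R-> S2 -L-> S0 -L-> S1
End state S1 is accepting.

Yes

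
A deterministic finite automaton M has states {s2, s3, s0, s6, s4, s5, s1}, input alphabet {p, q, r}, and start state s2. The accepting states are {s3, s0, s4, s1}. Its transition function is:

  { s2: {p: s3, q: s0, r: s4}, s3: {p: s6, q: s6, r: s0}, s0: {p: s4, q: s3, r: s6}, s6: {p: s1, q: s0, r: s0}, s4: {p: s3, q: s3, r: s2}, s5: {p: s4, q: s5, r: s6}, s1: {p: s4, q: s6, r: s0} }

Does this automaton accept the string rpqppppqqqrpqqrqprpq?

Yes

s2 → s4 → s3 → s6 → s1 → s4 → s3 → s6 → s0 → s3 → s6 → s0 → s4 → s3 → s6 → s0 → s3 → s6 → s0 → s4 → s3
End state s3 is accepting.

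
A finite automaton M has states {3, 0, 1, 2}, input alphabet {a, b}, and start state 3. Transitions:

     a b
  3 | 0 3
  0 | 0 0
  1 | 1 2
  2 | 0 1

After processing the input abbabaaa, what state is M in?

0

start at 3
read 'a': 3 → 0
read 'b': 0 → 0
read 'b': 0 → 0
read 'a': 0 → 0
read 'b': 0 → 0
read 'a': 0 → 0
read 'a': 0 → 0
read 'a': 0 → 0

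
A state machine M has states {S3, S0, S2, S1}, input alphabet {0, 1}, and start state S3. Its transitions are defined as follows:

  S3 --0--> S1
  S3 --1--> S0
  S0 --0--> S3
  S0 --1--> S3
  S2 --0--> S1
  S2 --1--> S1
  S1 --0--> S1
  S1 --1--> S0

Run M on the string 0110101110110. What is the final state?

S1

Trace: S3 -0-> S1 -1-> S0 -1-> S3 -0-> S1 -1-> S0 -0-> S3 -1-> S0 -1-> S3 -1-> S0 -0-> S3 -1-> S0 -1-> S3 -0-> S1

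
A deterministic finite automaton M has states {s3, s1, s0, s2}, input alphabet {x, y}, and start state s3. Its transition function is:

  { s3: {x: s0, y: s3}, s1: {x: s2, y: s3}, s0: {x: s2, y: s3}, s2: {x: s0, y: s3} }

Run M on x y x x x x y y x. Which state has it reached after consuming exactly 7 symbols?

s3

Trace: s3 -x-> s0 -y-> s3 -x-> s0 -x-> s2 -x-> s0 -x-> s2 -y-> s3
After 7 symbols: s3.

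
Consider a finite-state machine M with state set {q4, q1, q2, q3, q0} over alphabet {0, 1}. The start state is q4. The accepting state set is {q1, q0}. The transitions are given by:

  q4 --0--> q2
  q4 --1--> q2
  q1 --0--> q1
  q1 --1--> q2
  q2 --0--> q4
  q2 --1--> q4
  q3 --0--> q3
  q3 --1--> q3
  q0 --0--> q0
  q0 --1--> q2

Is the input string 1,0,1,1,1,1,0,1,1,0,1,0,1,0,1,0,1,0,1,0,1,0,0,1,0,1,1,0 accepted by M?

start at q4
read '1': q4 → q2
read '0': q2 → q4
read '1': q4 → q2
read '1': q2 → q4
read '1': q4 → q2
read '1': q2 → q4
read '0': q4 → q2
read '1': q2 → q4
read '1': q4 → q2
read '0': q2 → q4
read '1': q4 → q2
read '0': q2 → q4
read '1': q4 → q2
read '0': q2 → q4
read '1': q4 → q2
read '0': q2 → q4
read '1': q4 → q2
read '0': q2 → q4
read '1': q4 → q2
read '0': q2 → q4
read '1': q4 → q2
read '0': q2 → q4
read '0': q4 → q2
read '1': q2 → q4
read '0': q4 → q2
read '1': q2 → q4
read '1': q4 → q2
read '0': q2 → q4
End state q4 is not accepting.

No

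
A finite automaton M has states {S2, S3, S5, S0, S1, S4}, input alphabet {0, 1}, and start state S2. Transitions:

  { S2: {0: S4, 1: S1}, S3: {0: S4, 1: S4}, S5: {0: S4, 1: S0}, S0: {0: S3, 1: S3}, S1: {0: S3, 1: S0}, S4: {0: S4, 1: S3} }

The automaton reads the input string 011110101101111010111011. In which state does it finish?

S2 → S4 → S3 → S4 → S3 → S4 → S4 → S3 → S4 → S3 → S4 → S4 → S3 → S4 → S3 → S4 → S4 → S3 → S4 → S3 → S4 → S3 → S4 → S3 → S4

S4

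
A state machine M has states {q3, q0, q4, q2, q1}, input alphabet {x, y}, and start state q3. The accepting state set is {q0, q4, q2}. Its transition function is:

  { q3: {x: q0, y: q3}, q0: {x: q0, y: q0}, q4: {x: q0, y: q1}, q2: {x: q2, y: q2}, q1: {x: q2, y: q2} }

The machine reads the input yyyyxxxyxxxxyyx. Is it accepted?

Yes

q3 → q3 → q3 → q3 → q3 → q0 → q0 → q0 → q0 → q0 → q0 → q0 → q0 → q0 → q0 → q0
End state q0 is accepting.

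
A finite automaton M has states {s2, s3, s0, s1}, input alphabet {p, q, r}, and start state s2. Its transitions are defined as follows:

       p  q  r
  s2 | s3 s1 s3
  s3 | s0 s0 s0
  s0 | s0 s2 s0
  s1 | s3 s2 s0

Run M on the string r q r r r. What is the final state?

s0

s2 → s3 → s0 → s0 → s0 → s0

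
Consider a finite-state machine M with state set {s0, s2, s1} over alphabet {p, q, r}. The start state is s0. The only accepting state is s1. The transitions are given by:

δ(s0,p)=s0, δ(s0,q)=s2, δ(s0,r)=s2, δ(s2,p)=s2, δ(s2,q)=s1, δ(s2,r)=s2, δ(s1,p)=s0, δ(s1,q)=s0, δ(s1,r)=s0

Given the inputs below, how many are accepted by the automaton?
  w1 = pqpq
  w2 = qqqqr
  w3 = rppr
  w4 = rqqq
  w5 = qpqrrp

1

w1: Trace: s0 -p-> s0 -q-> s2 -p-> s2 -q-> s1  → end s1, accepted
w2: Trace: s0 -q-> s2 -q-> s1 -q-> s0 -q-> s2 -r-> s2  → end s2, rejected
w3: Trace: s0 -r-> s2 -p-> s2 -p-> s2 -r-> s2  → end s2, rejected
w4: Trace: s0 -r-> s2 -q-> s1 -q-> s0 -q-> s2  → end s2, rejected
w5: Trace: s0 -q-> s2 -p-> s2 -q-> s1 -r-> s0 -r-> s2 -p-> s2  → end s2, rejected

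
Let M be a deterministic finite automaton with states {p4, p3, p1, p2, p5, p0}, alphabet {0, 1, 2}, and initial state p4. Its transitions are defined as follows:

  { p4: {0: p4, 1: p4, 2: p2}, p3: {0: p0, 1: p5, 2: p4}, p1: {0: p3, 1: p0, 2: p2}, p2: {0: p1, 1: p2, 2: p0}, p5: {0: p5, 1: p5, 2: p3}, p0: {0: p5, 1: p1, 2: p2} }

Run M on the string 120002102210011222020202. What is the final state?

p4 → p4 → p2 → p1 → p3 → p0 → p2 → p2 → p1 → p2 → p0 → p1 → p3 → p0 → p1 → p0 → p2 → p0 → p2 → p1 → p2 → p1 → p2 → p1 → p2

p2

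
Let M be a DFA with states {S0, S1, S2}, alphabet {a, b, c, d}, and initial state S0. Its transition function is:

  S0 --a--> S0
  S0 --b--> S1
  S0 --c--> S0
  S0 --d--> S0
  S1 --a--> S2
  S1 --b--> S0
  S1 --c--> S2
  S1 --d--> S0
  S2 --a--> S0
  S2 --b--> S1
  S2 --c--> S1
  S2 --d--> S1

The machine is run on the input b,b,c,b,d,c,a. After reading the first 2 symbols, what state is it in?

S0

S0 → S1 → S0
After 2 symbols: S0.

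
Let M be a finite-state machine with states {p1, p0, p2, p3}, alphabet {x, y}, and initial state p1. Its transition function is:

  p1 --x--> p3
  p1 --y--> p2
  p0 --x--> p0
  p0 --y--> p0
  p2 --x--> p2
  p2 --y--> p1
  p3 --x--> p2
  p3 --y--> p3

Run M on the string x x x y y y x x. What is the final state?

p2

start at p1
read 'x': p1 → p3
read 'x': p3 → p2
read 'x': p2 → p2
read 'y': p2 → p1
read 'y': p1 → p2
read 'y': p2 → p1
read 'x': p1 → p3
read 'x': p3 → p2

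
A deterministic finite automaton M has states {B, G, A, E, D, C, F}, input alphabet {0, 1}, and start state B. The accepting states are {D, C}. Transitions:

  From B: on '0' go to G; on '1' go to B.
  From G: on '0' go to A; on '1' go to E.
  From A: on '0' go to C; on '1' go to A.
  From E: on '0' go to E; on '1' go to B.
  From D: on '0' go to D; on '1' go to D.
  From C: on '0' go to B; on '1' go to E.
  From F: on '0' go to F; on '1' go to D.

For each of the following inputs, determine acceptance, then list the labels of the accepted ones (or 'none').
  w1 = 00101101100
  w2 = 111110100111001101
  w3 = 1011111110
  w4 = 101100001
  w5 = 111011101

none

w1:
  start at B
  read '0': B → G
  read '0': G → A
  read '1': A → A
  read '0': A → C
  read '1': C → E
  read '1': E → B
  read '0': B → G
  read '1': G → E
  read '1': E → B
  read '0': B → G
  read '0': G → A
  end A, rejected
w2:
  start at B
  read '1': B → B
  read '1': B → B
  read '1': B → B
  read '1': B → B
  read '1': B → B
  read '0': B → G
  read '1': G → E
  read '0': E → E
  read '0': E → E
  read '1': E → B
  read '1': B → B
  read '1': B → B
  read '0': B → G
  read '0': G → A
  read '1': A → A
  read '1': A → A
  read '0': A → C
  read '1': C → E
  end E, rejected
w3:
  start at B
  read '1': B → B
  read '0': B → G
  read '1': G → E
  read '1': E → B
  read '1': B → B
  read '1': B → B
  read '1': B → B
  read '1': B → B
  read '1': B → B
  read '0': B → G
  end G, rejected
w4:
  start at B
  read '1': B → B
  read '0': B → G
  read '1': G → E
  read '1': E → B
  read '0': B → G
  read '0': G → A
  read '0': A → C
  read '0': C → B
  read '1': B → B
  end B, rejected
w5:
  start at B
  read '1': B → B
  read '1': B → B
  read '1': B → B
  read '0': B → G
  read '1': G → E
  read '1': E → B
  read '1': B → B
  read '0': B → G
  read '1': G → E
  end E, rejected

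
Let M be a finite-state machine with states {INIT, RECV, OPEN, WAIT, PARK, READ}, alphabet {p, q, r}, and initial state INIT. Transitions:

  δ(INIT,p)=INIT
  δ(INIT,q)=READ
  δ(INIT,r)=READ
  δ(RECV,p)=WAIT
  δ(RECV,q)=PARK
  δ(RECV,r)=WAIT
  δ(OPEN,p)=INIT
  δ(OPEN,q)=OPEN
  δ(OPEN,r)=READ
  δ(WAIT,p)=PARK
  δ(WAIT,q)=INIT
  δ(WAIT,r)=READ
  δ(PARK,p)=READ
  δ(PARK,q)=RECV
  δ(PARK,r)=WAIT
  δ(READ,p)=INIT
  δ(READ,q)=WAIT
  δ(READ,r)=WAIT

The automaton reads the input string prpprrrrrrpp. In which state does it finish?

Trace: INIT -p-> INIT -r-> READ -p-> INIT -p-> INIT -r-> READ -r-> WAIT -r-> READ -r-> WAIT -r-> READ -r-> WAIT -p-> PARK -p-> READ

READ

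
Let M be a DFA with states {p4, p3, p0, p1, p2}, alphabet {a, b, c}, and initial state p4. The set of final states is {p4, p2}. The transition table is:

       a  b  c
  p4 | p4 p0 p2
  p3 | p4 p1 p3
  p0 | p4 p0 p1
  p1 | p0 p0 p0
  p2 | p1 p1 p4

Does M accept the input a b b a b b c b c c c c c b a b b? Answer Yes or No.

Trace: p4 -a-> p4 -b-> p0 -b-> p0 -a-> p4 -b-> p0 -b-> p0 -c-> p1 -b-> p0 -c-> p1 -c-> p0 -c-> p1 -c-> p0 -c-> p1 -b-> p0 -a-> p4 -b-> p0 -b-> p0
End state p0 is not accepting.

No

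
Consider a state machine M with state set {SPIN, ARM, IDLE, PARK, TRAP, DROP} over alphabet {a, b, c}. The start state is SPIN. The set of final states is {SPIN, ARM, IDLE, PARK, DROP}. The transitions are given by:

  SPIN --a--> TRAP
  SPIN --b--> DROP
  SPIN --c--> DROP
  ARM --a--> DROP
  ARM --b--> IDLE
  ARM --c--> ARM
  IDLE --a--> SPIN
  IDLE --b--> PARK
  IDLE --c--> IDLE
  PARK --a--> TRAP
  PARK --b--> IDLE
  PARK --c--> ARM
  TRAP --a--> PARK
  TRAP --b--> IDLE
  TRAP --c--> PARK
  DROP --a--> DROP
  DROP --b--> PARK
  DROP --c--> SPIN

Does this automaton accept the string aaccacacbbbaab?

start at SPIN
read 'a': SPIN → TRAP
read 'a': TRAP → PARK
read 'c': PARK → ARM
read 'c': ARM → ARM
read 'a': ARM → DROP
read 'c': DROP → SPIN
read 'a': SPIN → TRAP
read 'c': TRAP → PARK
read 'b': PARK → IDLE
read 'b': IDLE → PARK
read 'b': PARK → IDLE
read 'a': IDLE → SPIN
read 'a': SPIN → TRAP
read 'b': TRAP → IDLE
End state IDLE is accepting.

Yes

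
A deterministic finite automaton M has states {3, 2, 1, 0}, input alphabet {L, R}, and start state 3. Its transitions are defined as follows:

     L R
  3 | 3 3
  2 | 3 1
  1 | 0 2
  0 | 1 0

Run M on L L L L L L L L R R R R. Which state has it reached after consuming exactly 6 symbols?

3

start at 3
read 'L': 3 → 3
read 'L': 3 → 3
read 'L': 3 → 3
read 'L': 3 → 3
read 'L': 3 → 3
read 'L': 3 → 3
After 6 symbols: 3.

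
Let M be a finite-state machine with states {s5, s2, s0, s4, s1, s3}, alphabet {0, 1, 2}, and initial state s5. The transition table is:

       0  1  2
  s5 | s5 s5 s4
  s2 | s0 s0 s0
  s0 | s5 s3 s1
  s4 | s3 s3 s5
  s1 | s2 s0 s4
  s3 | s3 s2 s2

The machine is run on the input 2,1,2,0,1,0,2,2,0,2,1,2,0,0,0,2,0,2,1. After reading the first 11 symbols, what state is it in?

s3

s5 → s4 → s3 → s2 → s0 → s3 → s3 → s2 → s0 → s5 → s4 → s3
After 11 symbols: s3.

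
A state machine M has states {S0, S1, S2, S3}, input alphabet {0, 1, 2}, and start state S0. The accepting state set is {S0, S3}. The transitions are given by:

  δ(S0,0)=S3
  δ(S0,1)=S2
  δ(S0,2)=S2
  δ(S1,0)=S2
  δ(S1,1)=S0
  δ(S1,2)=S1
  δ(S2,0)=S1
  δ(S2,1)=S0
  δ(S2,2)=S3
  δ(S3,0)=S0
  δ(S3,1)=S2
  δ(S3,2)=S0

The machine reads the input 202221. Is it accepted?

Yes

start at S0
read '2': S0 → S2
read '0': S2 → S1
read '2': S1 → S1
read '2': S1 → S1
read '2': S1 → S1
read '1': S1 → S0
End state S0 is accepting.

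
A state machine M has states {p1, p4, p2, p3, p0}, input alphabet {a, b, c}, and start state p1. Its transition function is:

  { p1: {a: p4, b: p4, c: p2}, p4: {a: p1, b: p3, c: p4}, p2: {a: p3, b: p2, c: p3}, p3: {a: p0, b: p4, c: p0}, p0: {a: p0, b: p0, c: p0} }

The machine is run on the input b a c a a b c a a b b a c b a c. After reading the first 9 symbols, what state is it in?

p0

p1 → p4 → p1 → p2 → p3 → p0 → p0 → p0 → p0 → p0
After 9 symbols: p0.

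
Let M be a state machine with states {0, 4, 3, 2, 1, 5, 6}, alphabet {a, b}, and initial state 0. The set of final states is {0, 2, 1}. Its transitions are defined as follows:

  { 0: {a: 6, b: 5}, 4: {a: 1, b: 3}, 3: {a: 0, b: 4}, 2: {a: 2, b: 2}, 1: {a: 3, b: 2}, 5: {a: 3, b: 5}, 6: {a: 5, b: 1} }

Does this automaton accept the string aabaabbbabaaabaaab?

start at 0
read 'a': 0 → 6
read 'a': 6 → 5
read 'b': 5 → 5
read 'a': 5 → 3
read 'a': 3 → 0
read 'b': 0 → 5
read 'b': 5 → 5
read 'b': 5 → 5
read 'a': 5 → 3
read 'b': 3 → 4
read 'a': 4 → 1
read 'a': 1 → 3
read 'a': 3 → 0
read 'b': 0 → 5
read 'a': 5 → 3
read 'a': 3 → 0
read 'a': 0 → 6
read 'b': 6 → 1
End state 1 is accepting.

Yes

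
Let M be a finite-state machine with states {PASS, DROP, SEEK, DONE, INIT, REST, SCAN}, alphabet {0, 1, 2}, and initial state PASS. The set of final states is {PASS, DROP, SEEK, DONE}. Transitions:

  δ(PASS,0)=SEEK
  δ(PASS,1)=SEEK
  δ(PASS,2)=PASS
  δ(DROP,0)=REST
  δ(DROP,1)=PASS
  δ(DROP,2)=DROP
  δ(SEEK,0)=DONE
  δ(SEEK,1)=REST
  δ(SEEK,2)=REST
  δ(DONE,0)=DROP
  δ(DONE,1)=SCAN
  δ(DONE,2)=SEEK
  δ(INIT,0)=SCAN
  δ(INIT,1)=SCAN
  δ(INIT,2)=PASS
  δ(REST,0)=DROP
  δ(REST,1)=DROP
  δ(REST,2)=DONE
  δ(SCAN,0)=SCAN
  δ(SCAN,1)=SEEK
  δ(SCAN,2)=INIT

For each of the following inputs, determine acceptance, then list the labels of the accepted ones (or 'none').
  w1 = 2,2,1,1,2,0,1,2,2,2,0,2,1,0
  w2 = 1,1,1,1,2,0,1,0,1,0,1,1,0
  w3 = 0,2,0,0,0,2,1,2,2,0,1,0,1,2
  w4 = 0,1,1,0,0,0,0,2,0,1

w1: Trace: PASS -2-> PASS -2-> PASS -1-> SEEK -1-> REST -2-> DONE -0-> DROP -1-> PASS -2-> PASS -2-> PASS -2-> PASS -0-> SEEK -2-> REST -1-> DROP -0-> REST  → end REST, rejected
w2: Trace: PASS -1-> SEEK -1-> REST -1-> DROP -1-> PASS -2-> PASS -0-> SEEK -1-> REST -0-> DROP -1-> PASS -0-> SEEK -1-> REST -1-> DROP -0-> REST  → end REST, rejected
w3: Trace: PASS -0-> SEEK -2-> REST -0-> DROP -0-> REST -0-> DROP -2-> DROP -1-> PASS -2-> PASS -2-> PASS -0-> SEEK -1-> REST -0-> DROP -1-> PASS -2-> PASS  → end PASS, accepted
w4: Trace: PASS -0-> SEEK -1-> REST -1-> DROP -0-> REST -0-> DROP -0-> REST -0-> DROP -2-> DROP -0-> REST -1-> DROP  → end DROP, accepted

w3, w4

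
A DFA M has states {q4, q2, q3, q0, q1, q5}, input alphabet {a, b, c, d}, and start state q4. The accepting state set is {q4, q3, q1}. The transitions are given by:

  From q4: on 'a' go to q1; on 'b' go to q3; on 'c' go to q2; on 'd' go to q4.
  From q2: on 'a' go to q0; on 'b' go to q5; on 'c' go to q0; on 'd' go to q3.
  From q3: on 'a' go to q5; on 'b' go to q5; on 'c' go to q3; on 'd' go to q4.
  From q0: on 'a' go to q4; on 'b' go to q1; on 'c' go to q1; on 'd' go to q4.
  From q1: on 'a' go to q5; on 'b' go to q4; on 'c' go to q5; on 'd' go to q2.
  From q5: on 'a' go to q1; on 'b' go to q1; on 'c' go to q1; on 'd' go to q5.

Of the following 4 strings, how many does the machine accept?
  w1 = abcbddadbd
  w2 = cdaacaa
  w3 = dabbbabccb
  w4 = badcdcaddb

2

w1:
  start at q4
  read 'a': q4 → q1
  read 'b': q1 → q4
  read 'c': q4 → q2
  read 'b': q2 → q5
  read 'd': q5 → q5
  read 'd': q5 → q5
  read 'a': q5 → q1
  read 'd': q1 → q2
  read 'b': q2 → q5
  read 'd': q5 → q5
  end q5, rejected
w2:
  start at q4
  read 'c': q4 → q2
  read 'd': q2 → q3
  read 'a': q3 → q5
  read 'a': q5 → q1
  read 'c': q1 → q5
  read 'a': q5 → q1
  read 'a': q1 → q5
  end q5, rejected
w3:
  start at q4
  read 'd': q4 → q4
  read 'a': q4 → q1
  read 'b': q1 → q4
  read 'b': q4 → q3
  read 'b': q3 → q5
  read 'a': q5 → q1
  read 'b': q1 → q4
  read 'c': q4 → q2
  read 'c': q2 → q0
  read 'b': q0 → q1
  end q1, accepted
w4:
  start at q4
  read 'b': q4 → q3
  read 'a': q3 → q5
  read 'd': q5 → q5
  read 'c': q5 → q1
  read 'd': q1 → q2
  read 'c': q2 → q0
  read 'a': q0 → q4
  read 'd': q4 → q4
  read 'd': q4 → q4
  read 'b': q4 → q3
  end q3, accepted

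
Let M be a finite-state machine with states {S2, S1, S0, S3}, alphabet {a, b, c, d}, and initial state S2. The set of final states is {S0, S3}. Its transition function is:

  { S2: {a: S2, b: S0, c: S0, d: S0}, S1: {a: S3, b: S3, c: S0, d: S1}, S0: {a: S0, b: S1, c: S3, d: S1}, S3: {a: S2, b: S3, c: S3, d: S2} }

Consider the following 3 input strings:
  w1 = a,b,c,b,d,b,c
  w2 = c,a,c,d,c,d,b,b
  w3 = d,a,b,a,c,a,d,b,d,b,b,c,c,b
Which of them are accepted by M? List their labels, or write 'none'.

w1:
  start at S2
  read 'a': S2 → S2
  read 'b': S2 → S0
  read 'c': S0 → S3
  read 'b': S3 → S3
  read 'd': S3 → S2
  read 'b': S2 → S0
  read 'c': S0 → S3
  end S3, accepted
w2:
  start at S2
  read 'c': S2 → S0
  read 'a': S0 → S0
  read 'c': S0 → S3
  read 'd': S3 → S2
  read 'c': S2 → S0
  read 'd': S0 → S1
  read 'b': S1 → S3
  read 'b': S3 → S3
  end S3, accepted
w3:
  start at S2
  read 'd': S2 → S0
  read 'a': S0 → S0
  read 'b': S0 → S1
  read 'a': S1 → S3
  read 'c': S3 → S3
  read 'a': S3 → S2
  read 'd': S2 → S0
  read 'b': S0 → S1
  read 'd': S1 → S1
  read 'b': S1 → S3
  read 'b': S3 → S3
  read 'c': S3 → S3
  read 'c': S3 → S3
  read 'b': S3 → S3
  end S3, accepted

w1, w2, w3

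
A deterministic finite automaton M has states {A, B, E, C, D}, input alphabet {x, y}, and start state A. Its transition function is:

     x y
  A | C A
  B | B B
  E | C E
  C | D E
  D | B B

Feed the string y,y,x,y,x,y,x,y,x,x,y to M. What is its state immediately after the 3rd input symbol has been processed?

C

start at A
read 'y': A → A
read 'y': A → A
read 'x': A → C
After 3 symbols: C.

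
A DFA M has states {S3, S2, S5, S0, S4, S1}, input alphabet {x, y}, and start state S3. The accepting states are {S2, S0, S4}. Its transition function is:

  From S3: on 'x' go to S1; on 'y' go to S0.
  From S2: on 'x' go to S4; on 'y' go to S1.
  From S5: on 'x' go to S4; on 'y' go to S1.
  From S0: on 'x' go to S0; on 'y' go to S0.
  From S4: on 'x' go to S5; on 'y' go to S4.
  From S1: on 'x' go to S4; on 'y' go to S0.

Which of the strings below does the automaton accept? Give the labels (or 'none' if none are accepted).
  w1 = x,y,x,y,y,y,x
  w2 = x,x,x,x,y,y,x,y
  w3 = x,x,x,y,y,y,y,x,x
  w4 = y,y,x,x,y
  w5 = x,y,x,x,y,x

w1, w3, w4, w5

w1: Trace: S3 -x-> S1 -y-> S0 -x-> S0 -y-> S0 -y-> S0 -y-> S0 -x-> S0  → end S0, accepted
w2: Trace: S3 -x-> S1 -x-> S4 -x-> S5 -x-> S4 -y-> S4 -y-> S4 -x-> S5 -y-> S1  → end S1, rejected
w3: Trace: S3 -x-> S1 -x-> S4 -x-> S5 -y-> S1 -y-> S0 -y-> S0 -y-> S0 -x-> S0 -x-> S0  → end S0, accepted
w4: Trace: S3 -y-> S0 -y-> S0 -x-> S0 -x-> S0 -y-> S0  → end S0, accepted
w5: Trace: S3 -x-> S1 -y-> S0 -x-> S0 -x-> S0 -y-> S0 -x-> S0  → end S0, accepted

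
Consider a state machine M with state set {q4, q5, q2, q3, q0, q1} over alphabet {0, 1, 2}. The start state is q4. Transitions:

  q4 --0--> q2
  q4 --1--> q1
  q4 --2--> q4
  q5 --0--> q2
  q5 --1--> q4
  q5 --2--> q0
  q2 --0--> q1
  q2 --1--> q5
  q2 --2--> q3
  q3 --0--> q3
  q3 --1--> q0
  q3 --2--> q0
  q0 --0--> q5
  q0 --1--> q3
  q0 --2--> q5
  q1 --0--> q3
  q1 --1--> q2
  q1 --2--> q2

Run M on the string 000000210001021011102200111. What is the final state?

q4

Trace: q4 -0-> q2 -0-> q1 -0-> q3 -0-> q3 -0-> q3 -0-> q3 -2-> q0 -1-> q3 -0-> q3 -0-> q3 -0-> q3 -1-> q0 -0-> q5 -2-> q0 -1-> q3 -0-> q3 -1-> q0 -1-> q3 -1-> q0 -0-> q5 -2-> q0 -2-> q5 -0-> q2 -0-> q1 -1-> q2 -1-> q5 -1-> q4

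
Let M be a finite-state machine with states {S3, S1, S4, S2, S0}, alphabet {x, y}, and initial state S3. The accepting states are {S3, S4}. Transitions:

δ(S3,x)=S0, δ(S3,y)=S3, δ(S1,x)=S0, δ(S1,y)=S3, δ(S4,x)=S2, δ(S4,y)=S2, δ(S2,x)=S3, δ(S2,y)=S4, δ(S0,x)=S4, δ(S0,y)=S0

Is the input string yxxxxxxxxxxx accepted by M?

S3 → S3 → S0 → S4 → S2 → S3 → S0 → S4 → S2 → S3 → S0 → S4 → S2
End state S2 is not accepting.

No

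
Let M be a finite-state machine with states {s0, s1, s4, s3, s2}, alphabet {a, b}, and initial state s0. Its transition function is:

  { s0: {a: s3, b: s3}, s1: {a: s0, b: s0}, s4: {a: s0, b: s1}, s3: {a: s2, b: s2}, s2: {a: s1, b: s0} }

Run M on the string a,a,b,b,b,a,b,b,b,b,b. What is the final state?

s3

start at s0
read 'a': s0 → s3
read 'a': s3 → s2
read 'b': s2 → s0
read 'b': s0 → s3
read 'b': s3 → s2
read 'a': s2 → s1
read 'b': s1 → s0
read 'b': s0 → s3
read 'b': s3 → s2
read 'b': s2 → s0
read 'b': s0 → s3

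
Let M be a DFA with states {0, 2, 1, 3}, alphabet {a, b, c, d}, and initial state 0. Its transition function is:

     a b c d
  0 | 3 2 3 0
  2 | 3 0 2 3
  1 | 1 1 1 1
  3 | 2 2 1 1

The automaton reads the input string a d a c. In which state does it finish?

1

start at 0
read 'a': 0 → 3
read 'd': 3 → 1
read 'a': 1 → 1
read 'c': 1 → 1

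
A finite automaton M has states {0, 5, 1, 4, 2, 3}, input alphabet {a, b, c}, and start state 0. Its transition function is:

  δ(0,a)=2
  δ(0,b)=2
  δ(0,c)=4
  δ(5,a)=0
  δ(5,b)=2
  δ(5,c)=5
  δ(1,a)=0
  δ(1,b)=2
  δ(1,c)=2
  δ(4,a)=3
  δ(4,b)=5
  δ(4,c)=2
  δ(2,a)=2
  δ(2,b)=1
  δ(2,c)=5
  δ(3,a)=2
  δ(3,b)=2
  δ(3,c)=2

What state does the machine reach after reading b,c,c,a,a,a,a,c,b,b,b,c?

0 → 2 → 5 → 5 → 0 → 2 → 2 → 2 → 5 → 2 → 1 → 2 → 5

5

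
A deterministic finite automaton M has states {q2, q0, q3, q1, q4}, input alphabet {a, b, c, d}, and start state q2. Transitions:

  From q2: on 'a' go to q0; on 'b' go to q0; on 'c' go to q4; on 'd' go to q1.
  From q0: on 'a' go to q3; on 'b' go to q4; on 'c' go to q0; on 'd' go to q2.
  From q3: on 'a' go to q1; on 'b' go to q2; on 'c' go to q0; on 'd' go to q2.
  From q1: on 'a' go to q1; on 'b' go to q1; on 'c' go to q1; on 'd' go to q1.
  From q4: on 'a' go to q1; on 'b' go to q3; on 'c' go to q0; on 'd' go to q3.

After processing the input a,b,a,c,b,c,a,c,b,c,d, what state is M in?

q1

q2 → q0 → q4 → q1 → q1 → q1 → q1 → q1 → q1 → q1 → q1 → q1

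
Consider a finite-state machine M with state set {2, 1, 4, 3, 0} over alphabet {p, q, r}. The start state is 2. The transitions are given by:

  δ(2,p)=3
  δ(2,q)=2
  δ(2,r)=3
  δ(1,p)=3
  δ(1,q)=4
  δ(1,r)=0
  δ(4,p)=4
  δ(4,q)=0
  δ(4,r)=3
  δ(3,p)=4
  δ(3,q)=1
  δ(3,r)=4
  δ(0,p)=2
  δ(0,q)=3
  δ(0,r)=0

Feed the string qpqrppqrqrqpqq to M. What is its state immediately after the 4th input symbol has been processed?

Trace: 2 -q-> 2 -p-> 3 -q-> 1 -r-> 0
After 4 symbols: 0.

0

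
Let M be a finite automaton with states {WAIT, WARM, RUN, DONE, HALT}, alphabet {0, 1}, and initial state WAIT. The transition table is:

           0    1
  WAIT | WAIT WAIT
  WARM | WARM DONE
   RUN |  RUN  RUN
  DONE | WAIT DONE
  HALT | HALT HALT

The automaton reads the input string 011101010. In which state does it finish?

Trace: WAIT -0-> WAIT -1-> WAIT -1-> WAIT -1-> WAIT -0-> WAIT -1-> WAIT -0-> WAIT -1-> WAIT -0-> WAIT

WAIT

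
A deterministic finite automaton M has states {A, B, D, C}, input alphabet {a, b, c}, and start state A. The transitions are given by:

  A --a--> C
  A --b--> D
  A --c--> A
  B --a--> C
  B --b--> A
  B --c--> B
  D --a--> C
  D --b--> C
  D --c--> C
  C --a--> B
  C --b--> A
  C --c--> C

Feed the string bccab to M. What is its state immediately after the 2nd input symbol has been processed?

Trace: A -b-> D -c-> C
After 2 symbols: C.

C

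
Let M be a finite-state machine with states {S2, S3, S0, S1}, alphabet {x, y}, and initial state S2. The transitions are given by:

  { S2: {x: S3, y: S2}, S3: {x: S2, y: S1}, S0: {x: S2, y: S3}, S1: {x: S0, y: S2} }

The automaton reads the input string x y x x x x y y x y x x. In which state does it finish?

S2

S2 → S3 → S1 → S0 → S2 → S3 → S2 → S2 → S2 → S3 → S1 → S0 → S2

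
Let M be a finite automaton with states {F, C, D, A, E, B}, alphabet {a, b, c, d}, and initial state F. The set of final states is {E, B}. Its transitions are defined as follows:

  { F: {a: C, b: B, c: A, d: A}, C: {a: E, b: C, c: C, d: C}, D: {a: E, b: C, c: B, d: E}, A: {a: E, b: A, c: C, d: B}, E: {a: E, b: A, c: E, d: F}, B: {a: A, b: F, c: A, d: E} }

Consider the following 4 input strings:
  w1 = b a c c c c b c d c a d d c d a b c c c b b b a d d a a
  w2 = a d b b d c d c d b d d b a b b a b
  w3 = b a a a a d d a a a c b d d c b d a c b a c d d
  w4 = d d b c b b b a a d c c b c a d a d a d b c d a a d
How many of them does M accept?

1

w1: F → B → A → C → C → C → C → C → C → C → C → E → F → A → C → C → E → A → C → C → C → C → C → C → E → F → A → E → E  → end E, accepted
w2: F → C → C → C → C → C → C → C → C → C → C → C → C → C → E → A → A → E → A  → end A, rejected
w3: F → B → A → E → E → E → F → A → E → E → E → E → A → B → E → E → A → B → A → C → C → E → E → F → A  → end A, rejected
w4: F → A → B → F → A → A → A → A → E → E → F → A → C → C → C → E → F → C → C → E → F → B → A → B → A → E → F  → end F, rejected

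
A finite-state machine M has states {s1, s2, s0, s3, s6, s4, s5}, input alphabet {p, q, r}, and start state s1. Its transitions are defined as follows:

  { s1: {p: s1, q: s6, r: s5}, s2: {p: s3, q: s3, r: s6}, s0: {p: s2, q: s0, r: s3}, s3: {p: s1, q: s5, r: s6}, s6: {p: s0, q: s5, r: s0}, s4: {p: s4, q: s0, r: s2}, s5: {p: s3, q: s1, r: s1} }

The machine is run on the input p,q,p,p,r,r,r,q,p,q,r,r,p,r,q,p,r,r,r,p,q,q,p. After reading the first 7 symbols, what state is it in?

start at s1
read 'p': s1 → s1
read 'q': s1 → s6
read 'p': s6 → s0
read 'p': s0 → s2
read 'r': s2 → s6
read 'r': s6 → s0
read 'r': s0 → s3
After 7 symbols: s3.

s3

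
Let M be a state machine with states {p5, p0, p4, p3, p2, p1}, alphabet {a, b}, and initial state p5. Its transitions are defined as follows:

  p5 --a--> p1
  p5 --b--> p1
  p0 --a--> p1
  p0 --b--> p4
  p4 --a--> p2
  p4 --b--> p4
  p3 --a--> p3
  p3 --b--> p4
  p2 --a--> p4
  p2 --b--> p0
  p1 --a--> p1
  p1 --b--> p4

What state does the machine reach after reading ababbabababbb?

Trace: p5 -a-> p1 -b-> p4 -a-> p2 -b-> p0 -b-> p4 -a-> p2 -b-> p0 -a-> p1 -b-> p4 -a-> p2 -b-> p0 -b-> p4 -b-> p4

p4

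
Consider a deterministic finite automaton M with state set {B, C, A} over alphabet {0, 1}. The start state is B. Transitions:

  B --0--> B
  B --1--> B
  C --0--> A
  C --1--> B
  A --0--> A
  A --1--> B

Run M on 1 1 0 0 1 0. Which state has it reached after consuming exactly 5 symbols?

Trace: B -1-> B -1-> B -0-> B -0-> B -1-> B
After 5 symbols: B.

B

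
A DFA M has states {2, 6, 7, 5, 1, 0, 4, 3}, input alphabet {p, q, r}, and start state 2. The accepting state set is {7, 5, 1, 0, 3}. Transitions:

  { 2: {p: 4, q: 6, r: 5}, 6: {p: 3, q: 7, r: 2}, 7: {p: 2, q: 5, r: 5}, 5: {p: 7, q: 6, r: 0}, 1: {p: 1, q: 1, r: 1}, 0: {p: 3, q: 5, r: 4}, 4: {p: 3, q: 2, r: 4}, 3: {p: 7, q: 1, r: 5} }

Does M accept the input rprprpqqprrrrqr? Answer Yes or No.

Yes

Trace: 2 -r-> 5 -p-> 7 -r-> 5 -p-> 7 -r-> 5 -p-> 7 -q-> 5 -q-> 6 -p-> 3 -r-> 5 -r-> 0 -r-> 4 -r-> 4 -q-> 2 -r-> 5
End state 5 is accepting.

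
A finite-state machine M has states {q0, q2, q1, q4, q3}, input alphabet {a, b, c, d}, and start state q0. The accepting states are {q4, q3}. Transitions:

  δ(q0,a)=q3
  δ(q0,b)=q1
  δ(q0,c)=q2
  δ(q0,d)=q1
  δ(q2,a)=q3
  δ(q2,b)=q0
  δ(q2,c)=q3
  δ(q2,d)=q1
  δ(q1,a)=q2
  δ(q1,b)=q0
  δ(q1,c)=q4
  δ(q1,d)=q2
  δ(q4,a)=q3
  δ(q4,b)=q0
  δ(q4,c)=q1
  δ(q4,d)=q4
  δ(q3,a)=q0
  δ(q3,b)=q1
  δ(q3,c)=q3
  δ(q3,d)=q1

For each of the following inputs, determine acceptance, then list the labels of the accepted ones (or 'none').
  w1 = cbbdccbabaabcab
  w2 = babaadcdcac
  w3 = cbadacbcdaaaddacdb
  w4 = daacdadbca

w2, w4

w1: q0 → q2 → q0 → q1 → q2 → q3 → q3 → q1 → q2 → q0 → q3 → q0 → q1 → q4 → q3 → q1  → end q1, rejected
w2: q0 → q1 → q2 → q0 → q3 → q0 → q1 → q4 → q4 → q1 → q2 → q3  → end q3, accepted
w3: q0 → q2 → q0 → q3 → q1 → q2 → q3 → q1 → q4 → q4 → q3 → q0 → q3 → q1 → q2 → q3 → q3 → q1 → q0  → end q0, rejected
w4: q0 → q1 → q2 → q3 → q3 → q1 → q2 → q1 → q0 → q2 → q3  → end q3, accepted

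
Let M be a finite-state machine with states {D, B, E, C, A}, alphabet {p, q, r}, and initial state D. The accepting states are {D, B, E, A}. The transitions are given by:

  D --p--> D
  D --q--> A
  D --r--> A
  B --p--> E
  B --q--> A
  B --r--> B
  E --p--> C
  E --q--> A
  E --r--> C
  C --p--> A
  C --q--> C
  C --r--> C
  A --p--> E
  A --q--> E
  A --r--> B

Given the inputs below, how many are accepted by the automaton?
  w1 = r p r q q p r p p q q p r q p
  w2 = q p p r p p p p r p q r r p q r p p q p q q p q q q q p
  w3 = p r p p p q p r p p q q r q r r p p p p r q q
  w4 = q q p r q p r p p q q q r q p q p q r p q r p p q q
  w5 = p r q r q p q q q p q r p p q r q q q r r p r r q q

3

w1: D → A → E → C → C → C → A → B → E → C → C → C → A → B → A → E  → end E, accepted
w2: D → A → E → C → C → A → E → C → A → B → E → A → B → B → E → A → B → E → C → C → A → E → A → E → A → E → A → E → C  → end C, rejected
w3: D → D → A → E → C → A → E → C → C → A → E → A → E → C → C → C → C → A → E → C → A → B → A → E  → end E, accepted
w4: D → A → E → C → C → C → A → B → E → C → C → C → C → C → C → A → E → C → C → C → A → E → C → A → E → A → E  → end E, accepted
w5: D → D → A → E → C → C → A → E → A → E → C → C → C → A → E → A → B → A → E → A → B → B → E → C → C → C → C  → end C, rejected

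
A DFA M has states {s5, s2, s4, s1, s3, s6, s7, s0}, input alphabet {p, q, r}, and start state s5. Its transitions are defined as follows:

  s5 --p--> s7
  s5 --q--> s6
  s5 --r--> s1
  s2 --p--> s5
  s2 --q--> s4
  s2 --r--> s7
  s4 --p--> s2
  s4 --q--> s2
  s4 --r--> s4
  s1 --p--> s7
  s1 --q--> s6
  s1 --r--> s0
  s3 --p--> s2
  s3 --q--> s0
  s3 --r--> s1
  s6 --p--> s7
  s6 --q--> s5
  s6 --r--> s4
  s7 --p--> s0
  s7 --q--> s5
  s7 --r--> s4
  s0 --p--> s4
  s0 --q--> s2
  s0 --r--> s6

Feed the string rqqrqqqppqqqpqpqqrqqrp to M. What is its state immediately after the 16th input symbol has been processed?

s5

start at s5
read 'r': s5 → s1
read 'q': s1 → s6
read 'q': s6 → s5
read 'r': s5 → s1
read 'q': s1 → s6
read 'q': s6 → s5
read 'q': s5 → s6
read 'p': s6 → s7
read 'p': s7 → s0
read 'q': s0 → s2
read 'q': s2 → s4
read 'q': s4 → s2
read 'p': s2 → s5
read 'q': s5 → s6
read 'p': s6 → s7
read 'q': s7 → s5
After 16 symbols: s5.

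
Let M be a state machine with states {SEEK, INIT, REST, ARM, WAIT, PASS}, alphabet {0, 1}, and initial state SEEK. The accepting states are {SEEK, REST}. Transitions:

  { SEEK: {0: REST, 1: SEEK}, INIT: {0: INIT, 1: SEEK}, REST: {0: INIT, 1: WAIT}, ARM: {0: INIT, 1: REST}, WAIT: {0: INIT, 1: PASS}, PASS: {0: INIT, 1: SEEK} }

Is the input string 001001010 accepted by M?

start at SEEK
read '0': SEEK → REST
read '0': REST → INIT
read '1': INIT → SEEK
read '0': SEEK → REST
read '0': REST → INIT
read '1': INIT → SEEK
read '0': SEEK → REST
read '1': REST → WAIT
read '0': WAIT → INIT
End state INIT is not accepting.

No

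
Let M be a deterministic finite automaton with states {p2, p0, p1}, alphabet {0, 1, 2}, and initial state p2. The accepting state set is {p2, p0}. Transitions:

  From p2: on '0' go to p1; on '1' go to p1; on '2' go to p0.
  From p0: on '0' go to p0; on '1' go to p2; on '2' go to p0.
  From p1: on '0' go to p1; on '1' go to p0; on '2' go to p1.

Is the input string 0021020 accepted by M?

start at p2
read '0': p2 → p1
read '0': p1 → p1
read '2': p1 → p1
read '1': p1 → p0
read '0': p0 → p0
read '2': p0 → p0
read '0': p0 → p0
End state p0 is accepting.

Yes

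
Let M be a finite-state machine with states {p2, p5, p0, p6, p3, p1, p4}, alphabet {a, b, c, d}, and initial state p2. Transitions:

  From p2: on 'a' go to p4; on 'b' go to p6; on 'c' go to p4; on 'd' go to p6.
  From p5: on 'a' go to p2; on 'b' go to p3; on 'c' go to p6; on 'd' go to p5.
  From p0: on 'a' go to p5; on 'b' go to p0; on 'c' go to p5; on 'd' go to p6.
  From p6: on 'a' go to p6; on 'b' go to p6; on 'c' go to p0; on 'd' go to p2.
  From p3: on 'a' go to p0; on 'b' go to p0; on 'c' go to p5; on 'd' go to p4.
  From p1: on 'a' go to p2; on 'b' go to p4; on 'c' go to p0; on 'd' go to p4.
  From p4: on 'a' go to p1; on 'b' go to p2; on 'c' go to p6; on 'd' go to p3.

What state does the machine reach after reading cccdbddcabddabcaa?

p4

p2 → p4 → p6 → p0 → p6 → p6 → p2 → p6 → p0 → p5 → p3 → p4 → p3 → p0 → p0 → p5 → p2 → p4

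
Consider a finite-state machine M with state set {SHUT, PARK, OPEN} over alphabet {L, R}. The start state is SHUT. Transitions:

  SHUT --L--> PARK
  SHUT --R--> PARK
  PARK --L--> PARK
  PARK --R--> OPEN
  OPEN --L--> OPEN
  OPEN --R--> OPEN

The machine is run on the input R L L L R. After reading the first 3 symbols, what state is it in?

PARK

SHUT → PARK → PARK → PARK
After 3 symbols: PARK.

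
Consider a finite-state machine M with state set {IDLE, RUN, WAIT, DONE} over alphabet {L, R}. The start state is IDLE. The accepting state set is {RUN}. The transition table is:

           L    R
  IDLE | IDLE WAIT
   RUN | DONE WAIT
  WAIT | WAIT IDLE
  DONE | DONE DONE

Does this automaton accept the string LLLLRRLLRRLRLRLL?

No

Trace: IDLE -L-> IDLE -L-> IDLE -L-> IDLE -L-> IDLE -R-> WAIT -R-> IDLE -L-> IDLE -L-> IDLE -R-> WAIT -R-> IDLE -L-> IDLE -R-> WAIT -L-> WAIT -R-> IDLE -L-> IDLE -L-> IDLE
End state IDLE is not accepting.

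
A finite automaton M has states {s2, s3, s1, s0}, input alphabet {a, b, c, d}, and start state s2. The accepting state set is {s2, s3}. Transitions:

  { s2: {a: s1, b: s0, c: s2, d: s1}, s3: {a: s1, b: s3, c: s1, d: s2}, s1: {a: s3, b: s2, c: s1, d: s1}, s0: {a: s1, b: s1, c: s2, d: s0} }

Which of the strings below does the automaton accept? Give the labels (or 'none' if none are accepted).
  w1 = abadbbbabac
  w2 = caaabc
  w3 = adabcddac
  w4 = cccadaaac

w1: Trace: s2 -a-> s1 -b-> s2 -a-> s1 -d-> s1 -b-> s2 -b-> s0 -b-> s1 -a-> s3 -b-> s3 -a-> s1 -c-> s1  → end s1, rejected
w2: Trace: s2 -c-> s2 -a-> s1 -a-> s3 -a-> s1 -b-> s2 -c-> s2  → end s2, accepted
w3: Trace: s2 -a-> s1 -d-> s1 -a-> s3 -b-> s3 -c-> s1 -d-> s1 -d-> s1 -a-> s3 -c-> s1  → end s1, rejected
w4: Trace: s2 -c-> s2 -c-> s2 -c-> s2 -a-> s1 -d-> s1 -a-> s3 -a-> s1 -a-> s3 -c-> s1  → end s1, rejected

w2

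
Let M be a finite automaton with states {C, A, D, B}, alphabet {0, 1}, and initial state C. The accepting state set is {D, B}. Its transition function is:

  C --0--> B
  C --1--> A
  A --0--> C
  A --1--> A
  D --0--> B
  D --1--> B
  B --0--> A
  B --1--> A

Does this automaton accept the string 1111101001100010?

No

Trace: C -1-> A -1-> A -1-> A -1-> A -1-> A -0-> C -1-> A -0-> C -0-> B -1-> A -1-> A -0-> C -0-> B -0-> A -1-> A -0-> C
End state C is not accepting.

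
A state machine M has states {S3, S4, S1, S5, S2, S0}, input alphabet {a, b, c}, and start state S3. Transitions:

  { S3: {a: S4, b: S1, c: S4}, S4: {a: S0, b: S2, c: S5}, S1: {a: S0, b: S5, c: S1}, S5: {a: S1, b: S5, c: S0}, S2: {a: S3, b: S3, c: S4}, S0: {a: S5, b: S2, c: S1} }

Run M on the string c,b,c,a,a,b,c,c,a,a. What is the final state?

Trace: S3 -c-> S4 -b-> S2 -c-> S4 -a-> S0 -a-> S5 -b-> S5 -c-> S0 -c-> S1 -a-> S0 -a-> S5

S5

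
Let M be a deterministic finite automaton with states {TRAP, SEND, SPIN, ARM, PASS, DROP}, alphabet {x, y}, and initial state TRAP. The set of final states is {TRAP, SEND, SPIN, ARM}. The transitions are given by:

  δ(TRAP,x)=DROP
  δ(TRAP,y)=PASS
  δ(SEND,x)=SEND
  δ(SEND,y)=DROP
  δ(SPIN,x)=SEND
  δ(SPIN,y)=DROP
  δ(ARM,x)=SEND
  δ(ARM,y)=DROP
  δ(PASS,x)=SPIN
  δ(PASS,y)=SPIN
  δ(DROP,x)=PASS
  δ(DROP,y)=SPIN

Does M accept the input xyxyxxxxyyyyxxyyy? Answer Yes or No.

No

TRAP → DROP → SPIN → SEND → DROP → PASS → SPIN → SEND → SEND → DROP → SPIN → DROP → SPIN → SEND → SEND → DROP → SPIN → DROP
End state DROP is not accepting.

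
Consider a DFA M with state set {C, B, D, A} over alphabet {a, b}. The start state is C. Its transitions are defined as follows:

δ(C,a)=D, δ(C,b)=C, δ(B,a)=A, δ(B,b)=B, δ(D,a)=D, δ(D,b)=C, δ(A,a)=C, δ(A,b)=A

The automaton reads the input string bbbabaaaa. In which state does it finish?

start at C
read 'b': C → C
read 'b': C → C
read 'b': C → C
read 'a': C → D
read 'b': D → C
read 'a': C → D
read 'a': D → D
read 'a': D → D
read 'a': D → D

D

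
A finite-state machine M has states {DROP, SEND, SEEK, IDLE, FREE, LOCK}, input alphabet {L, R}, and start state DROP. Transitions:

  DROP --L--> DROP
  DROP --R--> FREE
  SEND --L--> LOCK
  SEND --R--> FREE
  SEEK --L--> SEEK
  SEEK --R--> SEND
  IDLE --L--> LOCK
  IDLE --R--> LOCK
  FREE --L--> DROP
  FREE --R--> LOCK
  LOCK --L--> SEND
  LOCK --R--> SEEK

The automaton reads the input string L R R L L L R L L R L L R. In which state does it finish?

Trace: DROP -L-> DROP -R-> FREE -R-> LOCK -L-> SEND -L-> LOCK -L-> SEND -R-> FREE -L-> DROP -L-> DROP -R-> FREE -L-> DROP -L-> DROP -R-> FREE

FREE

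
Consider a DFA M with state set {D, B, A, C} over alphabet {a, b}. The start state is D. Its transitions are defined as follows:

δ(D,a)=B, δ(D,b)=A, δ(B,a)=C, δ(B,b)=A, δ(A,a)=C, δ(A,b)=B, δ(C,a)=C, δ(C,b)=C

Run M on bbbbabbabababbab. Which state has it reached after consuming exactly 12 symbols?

Trace: D -b-> A -b-> B -b-> A -b-> B -a-> C -b-> C -b-> C -a-> C -b-> C -a-> C -b-> C -a-> C
After 12 symbols: C.

C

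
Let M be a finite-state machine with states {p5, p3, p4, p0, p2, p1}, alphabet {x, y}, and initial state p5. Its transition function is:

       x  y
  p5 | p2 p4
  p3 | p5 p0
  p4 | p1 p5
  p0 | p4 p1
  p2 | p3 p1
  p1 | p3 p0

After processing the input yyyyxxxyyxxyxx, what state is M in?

p5 → p4 → p5 → p4 → p5 → p2 → p3 → p5 → p4 → p5 → p2 → p3 → p0 → p4 → p1

p1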